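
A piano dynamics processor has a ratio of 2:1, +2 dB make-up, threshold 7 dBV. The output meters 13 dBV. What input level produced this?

15 dBV

Before make-up, the level was 13 − 2 = 11 dBV.
That's 4 dB above the 7 dBV threshold.
Before 2:1 compression the overshoot was 4 × 2 = 8 dB, so input = 7 + 8 = 15 dBV.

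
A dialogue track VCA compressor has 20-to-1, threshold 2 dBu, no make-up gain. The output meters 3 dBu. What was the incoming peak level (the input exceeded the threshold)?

22 dBu

The compressed level sits 3 − 2 = 1 dB over threshold.
Undo the ratio: input overshoot = 1 × 20 = 20 dB, giving input = 22 dBu.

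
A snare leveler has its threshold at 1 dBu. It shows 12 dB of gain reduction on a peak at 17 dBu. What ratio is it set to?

4:1

Input overshoot = 17 − 1 = 16 dB.
Output overshoot = 16 − 12 = 4 dB.
Ratio = input overshoot / output overshoot = 16 / 4 = 4.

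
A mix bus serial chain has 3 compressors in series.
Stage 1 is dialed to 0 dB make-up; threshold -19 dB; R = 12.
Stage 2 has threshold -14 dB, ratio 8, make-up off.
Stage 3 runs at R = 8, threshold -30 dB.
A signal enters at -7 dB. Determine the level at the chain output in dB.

-28.5 dB

Stage 1: -7 dB is 12 dB over -19 dB; at 12:1 that becomes 1 dB over, giving -18 dB.
Stage 2: -18 dB ≤ -14 dB, so stage 2 doesn't engage; output -18 dB.
Stage 3: 12 dB above -30 dB, reduced 8:1 to 1.5 dB above → -28.5 dB.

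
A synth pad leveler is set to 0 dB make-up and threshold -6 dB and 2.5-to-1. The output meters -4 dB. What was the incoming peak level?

Post-compression overshoot = -4 − (-6) = 2 dB.
Undo the ratio: input overshoot = 2 × 2.5 = 5 dB, giving input = -1 dB.

-1 dB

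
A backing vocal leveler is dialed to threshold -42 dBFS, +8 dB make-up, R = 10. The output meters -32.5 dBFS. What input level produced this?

-27 dBFS

Before make-up, the level was -32.5 − 8 = -40.5 dBFS.
The compressed level sits -40.5 − (-42) = 1.5 dB over threshold.
Input overshoot = R × output overshoot = 15 dB → input = -42 + 15 = -27 dBFS.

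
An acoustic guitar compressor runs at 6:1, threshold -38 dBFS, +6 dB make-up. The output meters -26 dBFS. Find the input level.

-2 dBFS

Remove make-up: -26 − 6 = -32 dBFS.
The compressed level sits -32 − (-38) = 6 dB over threshold.
Input overshoot = R × output overshoot = 36 dB → input = -38 + 36 = -2 dBFS.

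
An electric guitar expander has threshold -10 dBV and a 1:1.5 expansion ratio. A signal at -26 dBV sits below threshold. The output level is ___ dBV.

-34 dBV

The input is 16 dB below the -10 dBV threshold.
A 1:1.5 expander multiplies undershoot by 1.5: 16 × 1.5 = 24 dB below threshold.
Output = -10 − 24 = -34 dBV.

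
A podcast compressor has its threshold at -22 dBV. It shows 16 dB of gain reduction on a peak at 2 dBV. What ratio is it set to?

3:1

Input overshoot = 2 − (-22) = 24 dB.
Output overshoot = 24 − 16 = 8 dB.
Ratio = input overshoot / output overshoot = 24 / 8 = 3.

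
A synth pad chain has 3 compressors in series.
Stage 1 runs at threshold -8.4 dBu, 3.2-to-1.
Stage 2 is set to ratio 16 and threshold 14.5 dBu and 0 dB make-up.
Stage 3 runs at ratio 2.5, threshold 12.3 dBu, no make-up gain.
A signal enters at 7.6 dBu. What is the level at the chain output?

Stage 1: 7.6 dBu is 16 dB over -8.4 dBu; at 3.2:1 that becomes 5 dB over, giving -3.4 dBu.
Stage 2: -3.4 dBu is at or below the 14.5 dBu threshold — no compression; output -3.4 dBu.
Stage 3: -3.4 dBu is at or below the 12.3 dBu threshold — no compression; output -3.4 dBu.

-3.4 dBu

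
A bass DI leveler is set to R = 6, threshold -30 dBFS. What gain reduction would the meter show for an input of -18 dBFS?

10 dB

Overshoot = -18 − (-30) = 12 dB.
After 6:1 compression the overshoot becomes 12/6 = 2 dB.
GR = overshoot in − overshoot out = 12 − 2 = 10 dB.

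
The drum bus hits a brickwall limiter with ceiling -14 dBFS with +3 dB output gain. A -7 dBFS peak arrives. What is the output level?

-11 dBFS

A brickwall limiter is an ∞:1 compressor: any input above the ceiling is clamped to -14 dBFS.
Output gain then adds 3 dB: -14 + 3 = -11 dBFS.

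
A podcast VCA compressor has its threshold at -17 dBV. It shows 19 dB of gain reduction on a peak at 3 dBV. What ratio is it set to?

20:1

Input overshoot = 3 − (-17) = 20 dB.
Output overshoot = 20 − 19 = 1 dB.
Ratio = input overshoot / output overshoot = 20 / 1 = 20.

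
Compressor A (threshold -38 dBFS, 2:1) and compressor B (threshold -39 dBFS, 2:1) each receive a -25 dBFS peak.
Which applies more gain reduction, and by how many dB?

A: GR = 13 − 13/2 = 6.5 dB.
B: GR = 14 − 14/2 = 7 dB.
B applies 0.5 dB more gain reduction.

B, by 0.5 dB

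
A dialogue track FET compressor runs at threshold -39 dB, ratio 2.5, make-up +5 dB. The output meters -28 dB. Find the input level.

-24 dB

Stripping the +5 dB make-up gives -33 dB at the gain stage.
That's 6 dB above the -39 dB threshold.
Undo the ratio: input overshoot = 6 × 2.5 = 15 dB, giving input = -24 dB.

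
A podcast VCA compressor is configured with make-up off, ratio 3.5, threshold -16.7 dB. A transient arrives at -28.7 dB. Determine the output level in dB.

-28.7 dB

-28.7 dB is 12 dB below the -16.7 dB threshold, so no gain reduction is applied.
Output = input = -28.7 dB.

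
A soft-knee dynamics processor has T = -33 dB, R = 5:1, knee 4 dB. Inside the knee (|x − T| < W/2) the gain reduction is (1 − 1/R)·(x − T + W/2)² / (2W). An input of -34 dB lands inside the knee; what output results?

x − T + W/2 = -34 − (-33) + 2 = 1.
GR = (1 − 1/5) × 1² / 8 = 0.8 × 1 / 8 = 0.1 dB.
Output = -34 − 0.1 = -34.1 dB.

-34.1 dB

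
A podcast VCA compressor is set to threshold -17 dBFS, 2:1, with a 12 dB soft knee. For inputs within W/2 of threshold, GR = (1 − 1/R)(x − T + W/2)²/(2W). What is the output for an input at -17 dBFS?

-17.75 dBFS

x − T + W/2 = -17 − (-17) + 6 = 6.
GR = (1 − 1/2) × 6² / 24 = 0.5 × 36 / 24 = 0.75 dB.
Output = -17 − 0.75 = -17.75 dBFS.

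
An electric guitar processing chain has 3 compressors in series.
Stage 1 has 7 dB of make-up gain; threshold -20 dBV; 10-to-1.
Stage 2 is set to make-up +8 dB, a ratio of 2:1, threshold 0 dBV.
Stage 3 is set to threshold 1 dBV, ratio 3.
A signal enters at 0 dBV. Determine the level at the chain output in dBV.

Stage 1: 0 dBV is 20 dB over -20 dBV; at 10:1 that becomes 2 dB over, giving -18 dBV; +7 dB make-up → -11 dBV.
Stage 2: below threshold (-11 ≤ 0); passes unchanged; make-up brings it to -3 dBV.
Stage 3: -3 dBV is at or below the 1 dBV threshold — no compression; output -3 dBV.

-3 dBV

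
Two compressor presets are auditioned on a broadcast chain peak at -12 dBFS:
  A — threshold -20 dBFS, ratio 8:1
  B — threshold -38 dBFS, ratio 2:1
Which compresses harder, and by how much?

A: overshoot 8 dB → output overshoot 1 dB → GR 7 dB.
B: overshoot 26 dB → output overshoot 13 dB → GR 13 dB.
Difference: 6 dB in favour of B.

B, by 6 dB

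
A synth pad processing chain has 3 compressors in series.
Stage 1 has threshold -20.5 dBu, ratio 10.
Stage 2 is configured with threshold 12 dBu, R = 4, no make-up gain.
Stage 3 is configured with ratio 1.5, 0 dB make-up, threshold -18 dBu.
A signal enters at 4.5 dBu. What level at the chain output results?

Stage 1: 25 dB above -20.5 dBu, reduced 10:1 to 2.5 dB above → -18 dBu.
Stage 2: -18 dBu ≤ 12 dBu, so stage 2 doesn't engage; output -18 dBu.
Stage 3: below threshold (-18 ≤ -18); passes unchanged; output -18 dBu.

-18 dBu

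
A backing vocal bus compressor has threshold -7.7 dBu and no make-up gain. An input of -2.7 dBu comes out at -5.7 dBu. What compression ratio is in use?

2.5:1

Input overshoot = -2.7 − (-7.7) = 5 dB; output overshoot = -5.7 − (-7.7) = 2 dB.
Ratio = 5 / 2 = 2.5.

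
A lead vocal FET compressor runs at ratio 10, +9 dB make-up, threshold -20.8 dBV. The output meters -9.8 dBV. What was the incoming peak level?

-0.8 dBV

Before make-up, the level was -9.8 − 9 = -18.8 dBV.
That's 2 dB above the -20.8 dBV threshold.
Input overshoot = R × output overshoot = 20 dB → input = -20.8 + 20 = -0.8 dBV.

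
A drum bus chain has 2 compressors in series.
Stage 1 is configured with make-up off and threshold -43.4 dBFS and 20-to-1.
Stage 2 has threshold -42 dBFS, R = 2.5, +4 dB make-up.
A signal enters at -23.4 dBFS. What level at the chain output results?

-38.4 dBFS

Stage 1: overshoot 20 dB → 20/20 = 1 dB → -42.4 dBFS.
Stage 2: -42.4 dBFS is at or below the -42 dBFS threshold — no compression; make-up brings it to -38.4 dBFS.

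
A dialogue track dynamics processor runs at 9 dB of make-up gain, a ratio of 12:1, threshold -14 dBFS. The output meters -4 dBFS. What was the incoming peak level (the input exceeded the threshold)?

-2 dBFS

Remove make-up: -4 − 9 = -13 dBFS.
Post-compression overshoot = -13 − (-14) = 1 dB.
Input overshoot = R × output overshoot = 12 dB → input = -14 + 12 = -2 dBFS.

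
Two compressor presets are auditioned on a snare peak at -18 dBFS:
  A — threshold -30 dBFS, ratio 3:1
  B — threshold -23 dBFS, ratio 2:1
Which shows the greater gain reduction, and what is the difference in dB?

A, by 5.5 dB

A: GR = 12 − 12/3 = 8 dB.
B: GR = 5 − 5/2 = 2.5 dB.
A reduces 5.5 dB more.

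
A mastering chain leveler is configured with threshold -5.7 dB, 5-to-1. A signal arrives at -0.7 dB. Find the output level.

Overshoot: -0.7 − (-5.7) = 5 dB.
The 5 dB excess becomes 1 dB after 5:1 reduction.
So the level is -5.7 + 1 = -4.7 dB.

-4.7 dB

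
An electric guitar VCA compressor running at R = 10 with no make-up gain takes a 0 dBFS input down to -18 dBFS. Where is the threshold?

Let T be the threshold. Output overshoot = (input overshoot)/R, so -18 − T = (0 − T)/10.
10·(-18 − T) = 0 − T → 9·T = -180 − 0 = -180.
T = -180/9 = -20 dBFS.

-20 dBFS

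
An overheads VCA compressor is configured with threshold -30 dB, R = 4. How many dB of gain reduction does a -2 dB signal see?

21 dB

The signal is 28 dB above threshold.
A 4:1 ratio leaves 7 dB of that excess.
So the signal is attenuated by 28 − 7 = 21 dB.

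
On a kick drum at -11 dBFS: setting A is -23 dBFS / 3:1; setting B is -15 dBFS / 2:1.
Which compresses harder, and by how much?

A: 12 dB over, compressed to 4 dB over, so 8 dB of GR.
B: 4 dB over, compressed to 2 dB over, so 2 dB of GR.
Difference: 6 dB in favour of A.

A, by 6 dB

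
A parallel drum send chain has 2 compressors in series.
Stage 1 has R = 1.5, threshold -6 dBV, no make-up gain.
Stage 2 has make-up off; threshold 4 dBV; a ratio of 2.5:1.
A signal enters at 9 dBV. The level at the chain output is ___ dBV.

4 dBV

Stage 1: 15 dB above -6 dBV, reduced 1.5:1 to 10 dB above → 4 dBV.
Stage 2: below threshold (4 ≤ 4); passes unchanged; output 4 dBV.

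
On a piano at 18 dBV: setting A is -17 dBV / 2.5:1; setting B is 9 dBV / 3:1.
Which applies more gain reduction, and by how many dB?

A: GR = 35 − 35/2.5 = 21 dB.
B: GR = 9 − 9/3 = 6 dB.
A applies 15 dB more gain reduction.

A, by 15 dB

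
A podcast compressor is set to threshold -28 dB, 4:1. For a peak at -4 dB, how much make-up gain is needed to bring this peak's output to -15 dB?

Overshoot 24 dB → 24/4 = 6 dB after compression, so the compressed level is -28 + 6 = -22 dB.
Make-up = target − compressed = -15 − (-22) = 7 dB.

7 dB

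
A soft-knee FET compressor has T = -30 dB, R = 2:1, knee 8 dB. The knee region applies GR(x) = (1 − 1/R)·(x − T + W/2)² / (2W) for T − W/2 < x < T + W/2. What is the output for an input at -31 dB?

x − T + W/2 = -31 − (-30) + 4 = 3.
GR = (1 − 1/2) × 3² / 16 = 0.5 × 9 / 16 = 0.28125 dB.
Output = -31 − 0.28125 = -31.28125 dB.

-31.28125 dB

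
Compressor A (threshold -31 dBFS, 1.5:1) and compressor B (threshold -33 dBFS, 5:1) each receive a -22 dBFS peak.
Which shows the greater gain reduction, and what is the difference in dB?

B, by 5.8 dB

A: GR = 9 − 9/1.5 = 3 dB.
B: GR = 11 − 11/5 = 8.8 dB.
B applies 5.8 dB more gain reduction.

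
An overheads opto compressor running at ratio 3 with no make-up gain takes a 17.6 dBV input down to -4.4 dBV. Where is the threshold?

Let T be the threshold. Output overshoot = (input overshoot)/R, so -4.4 − T = (17.6 − T)/3.
3·(-4.4 − T) = 17.6 − T → 2·T = -13.2 − 17.6 = -30.8.
T = -30.8/2 = -15.4 dBV.

-15.4 dBV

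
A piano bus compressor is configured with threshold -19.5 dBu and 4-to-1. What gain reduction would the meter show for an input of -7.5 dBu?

9 dB

Overshoot = -7.5 − (-19.5) = 12 dB.
After 4:1 compression the overshoot becomes 12/4 = 3 dB.
GR = overshoot in − overshoot out = 12 − 3 = 9 dB.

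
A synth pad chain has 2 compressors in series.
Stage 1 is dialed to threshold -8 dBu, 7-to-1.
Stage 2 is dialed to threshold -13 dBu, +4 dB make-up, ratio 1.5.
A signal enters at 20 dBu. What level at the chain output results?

Stage 1: 20 dBu is 28 dB over -8 dBu; at 7:1 that becomes 4 dB over, giving -4 dBu.
Stage 2: -4 dBu is 9 dB over -13 dBu; at 1.5:1 that becomes 6 dB over, giving -7 dBu; +4 dB make-up → -3 dBu.

-3 dBu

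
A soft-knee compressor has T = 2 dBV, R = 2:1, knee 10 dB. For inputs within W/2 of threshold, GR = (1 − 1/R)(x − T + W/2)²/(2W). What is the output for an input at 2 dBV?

x − T + W/2 = 2 − 2 + 5 = 5.
GR = (1 − 1/2) × 5² / 20 = 0.5 × 25 / 20 = 0.625 dB.
Output = 2 − 0.625 = 1.375 dBV.

1.375 dBV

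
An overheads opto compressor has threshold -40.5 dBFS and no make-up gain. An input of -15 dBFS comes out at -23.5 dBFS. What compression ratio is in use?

Input overshoot = -15 − (-40.5) = 25.5 dB; output overshoot = -23.5 − (-40.5) = 17 dB.
Ratio = 25.5 / 17 = 1.5.

1.5:1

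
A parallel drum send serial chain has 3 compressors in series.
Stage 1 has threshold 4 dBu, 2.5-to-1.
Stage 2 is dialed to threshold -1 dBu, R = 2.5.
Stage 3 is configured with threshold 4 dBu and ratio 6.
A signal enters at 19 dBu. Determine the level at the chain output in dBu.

Stage 1: 19 dBu is 15 dB over 4 dBu; at 2.5:1 that becomes 6 dB over, giving 10 dBu.
Stage 2: 11 dB above -1 dBu, reduced 2.5:1 to 4.4 dB above → 3.4 dBu.
Stage 3: 3.4 dBu is at or below the 4 dBu threshold — no compression; output 3.4 dBu.

3.4 dBu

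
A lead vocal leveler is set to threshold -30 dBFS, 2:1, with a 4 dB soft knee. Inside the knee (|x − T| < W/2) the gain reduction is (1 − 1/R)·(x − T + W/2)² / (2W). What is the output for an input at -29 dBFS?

-29.5625 dBFS

x − T + W/2 = -29 − (-30) + 2 = 3.
GR = (1 − 1/2) × 3² / 8 = 0.5 × 9 / 8 = 0.5625 dB.
Output = -29 − 0.5625 = -29.5625 dBFS.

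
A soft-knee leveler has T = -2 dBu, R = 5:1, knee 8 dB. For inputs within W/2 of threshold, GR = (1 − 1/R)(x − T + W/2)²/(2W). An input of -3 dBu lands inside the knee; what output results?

-3.45 dBu

x − T + W/2 = -3 − (-2) + 4 = 3.
GR = (1 − 1/5) × 3² / 16 = 0.8 × 9 / 16 = 0.45 dB.
Output = -3 − 0.45 = -3.45 dBu.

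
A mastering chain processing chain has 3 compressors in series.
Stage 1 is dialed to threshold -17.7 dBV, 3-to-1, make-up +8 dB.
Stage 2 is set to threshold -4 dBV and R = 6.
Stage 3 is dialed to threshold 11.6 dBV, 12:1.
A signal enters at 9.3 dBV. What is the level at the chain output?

-3.45 dBV

Stage 1: 9.3 dBV is 27 dB over -17.7 dBV; at 3:1 that becomes 9 dB over, giving -8.7 dBV; +8 dB make-up → -0.7 dBV.
Stage 2: 3.3 dB above -4 dBV, reduced 6:1 to 0.55 dB above → -3.45 dBV.
Stage 3: below threshold (-3.45 ≤ 11.6); passes unchanged; output -3.45 dBV.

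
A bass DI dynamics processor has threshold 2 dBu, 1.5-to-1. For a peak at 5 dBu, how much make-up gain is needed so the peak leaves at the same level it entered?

Without make-up, output = threshold + overshoot/1.5 = 2 + 2 = 4 dBu.
Gap to target: 1 dB.

1 dB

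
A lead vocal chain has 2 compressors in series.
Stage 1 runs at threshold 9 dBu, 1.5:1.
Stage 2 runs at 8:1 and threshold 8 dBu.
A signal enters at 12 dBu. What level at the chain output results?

8.375 dBu

Stage 1: overshoot 3 dB → 3/1.5 = 2 dB → 11 dBu.
Stage 2: overshoot 3 dB → 3/8 = 0.375 dB → 8.375 dBu.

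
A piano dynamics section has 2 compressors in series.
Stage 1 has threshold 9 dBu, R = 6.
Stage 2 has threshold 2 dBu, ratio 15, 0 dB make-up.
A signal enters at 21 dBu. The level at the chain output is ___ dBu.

Stage 1: 21 dBu is 12 dB over 9 dBu; at 6:1 that becomes 2 dB over, giving 11 dBu.
Stage 2: overshoot 9 dB → 9/15 = 0.6 dB → 2.6 dBu.

2.6 dBu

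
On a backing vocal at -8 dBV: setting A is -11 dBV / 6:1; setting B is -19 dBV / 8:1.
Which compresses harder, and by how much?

B, by 7.125 dB

A: 3 dB over, compressed to 0.5 dB over, so 2.5 dB of GR.
B: 11 dB over, compressed to 1.375 dB over, so 9.625 dB of GR.
B reduces 7.125 dB more.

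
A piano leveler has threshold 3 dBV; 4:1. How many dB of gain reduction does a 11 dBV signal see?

11 dBV exceeds the threshold by 8 dB.
A 4:1 ratio leaves 2 dB of that excess.
GR = overshoot in − overshoot out = 8 − 2 = 6 dB.

6 dB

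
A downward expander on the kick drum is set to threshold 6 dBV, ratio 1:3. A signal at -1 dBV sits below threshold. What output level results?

The input is 7 dB below the 6 dBV threshold.
A 1:3 expander multiplies undershoot by 3: 7 × 3 = 21 dB below threshold.
Output = 6 − 21 = -15 dBV.

-15 dBV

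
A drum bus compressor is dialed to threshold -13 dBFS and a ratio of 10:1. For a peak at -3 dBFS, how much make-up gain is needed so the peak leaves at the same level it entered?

The peak compresses to -13 + 10/10 = -12 dBFS.
To reach -3 dBFS requires -3 − (-12) = 9 dB of make-up.

9 dB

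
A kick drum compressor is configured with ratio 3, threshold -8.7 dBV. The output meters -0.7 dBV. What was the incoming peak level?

That's 8 dB above the -8.7 dBV threshold.
Before 3:1 compression the overshoot was 8 × 3 = 24 dB, so input = -8.7 + 24 = 15.3 dBV.

15.3 dBV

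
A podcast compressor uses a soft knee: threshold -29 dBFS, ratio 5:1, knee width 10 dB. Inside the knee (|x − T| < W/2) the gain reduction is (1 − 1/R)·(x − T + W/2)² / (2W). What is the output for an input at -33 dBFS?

x − T + W/2 = -33 − (-29) + 5 = 1.
GR = (1 − 1/5) × 1² / 20 = 0.8 × 1 / 20 = 0.04 dB.
Output = -33 − 0.04 = -33.04 dBFS.

-33.04 dBFS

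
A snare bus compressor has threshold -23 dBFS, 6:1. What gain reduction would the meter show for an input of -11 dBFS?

10 dB

-11 dBFS exceeds the threshold by 12 dB.
After 6:1 compression the overshoot becomes 12/6 = 2 dB.
GR = overshoot in − overshoot out = 12 − 2 = 10 dB.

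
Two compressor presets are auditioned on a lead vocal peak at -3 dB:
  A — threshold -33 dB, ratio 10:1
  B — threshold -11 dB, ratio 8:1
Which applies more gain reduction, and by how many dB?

A, by 20 dB

A: 30 dB over, compressed to 3 dB over, so 27 dB of GR.
B: 8 dB over, compressed to 1 dB over, so 7 dB of GR.
A applies 20 dB more gain reduction.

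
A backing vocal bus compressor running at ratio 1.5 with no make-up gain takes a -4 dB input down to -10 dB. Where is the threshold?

Input is 18 dB above T (since output overshoot × R = input overshoot: (-10 − T)·1.5 = -4 − T gives T = -22 dB).
Check: -22 + (-4 − (-22))/1.5 = -22 + 12 = -10 dB. ✓

-22 dB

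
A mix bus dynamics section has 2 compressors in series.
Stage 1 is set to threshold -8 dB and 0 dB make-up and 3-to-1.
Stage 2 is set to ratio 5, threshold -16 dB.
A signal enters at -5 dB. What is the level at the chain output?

-14.2 dB

Stage 1: 3 dB above -8 dB, reduced 3:1 to 1 dB above → -7 dB.
Stage 2: 9 dB above -16 dB, reduced 5:1 to 1.8 dB above → -14.2 dB.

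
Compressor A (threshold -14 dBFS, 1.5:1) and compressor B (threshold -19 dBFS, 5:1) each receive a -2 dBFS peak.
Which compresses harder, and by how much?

B, by 9.6 dB

A: 12 dB over, compressed to 8 dB over, so 4 dB of GR.
B: 17 dB over, compressed to 3.4 dB over, so 13.6 dB of GR.
B applies 9.6 dB more gain reduction.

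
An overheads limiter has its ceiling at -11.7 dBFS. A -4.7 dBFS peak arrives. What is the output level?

-11.7 dBFS

At ∞:1, everything above -11.7 dBFS is held at the ceiling.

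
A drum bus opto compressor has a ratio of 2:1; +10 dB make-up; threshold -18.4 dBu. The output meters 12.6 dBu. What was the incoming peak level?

23.6 dBu

Remove make-up: 12.6 − 10 = 2.6 dBu.
That's 21 dB above the -18.4 dBu threshold.
Input overshoot = R × output overshoot = 42 dB → input = -18.4 + 42 = 23.6 dBu.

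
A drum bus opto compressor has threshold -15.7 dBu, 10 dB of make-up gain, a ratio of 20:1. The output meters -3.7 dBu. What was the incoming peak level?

24.3 dBu

Before make-up, the level was -3.7 − 10 = -13.7 dBu.
The compressed level sits -13.7 − (-15.7) = 2 dB over threshold.
Input overshoot = R × output overshoot = 40 dB → input = -15.7 + 40 = 24.3 dBu.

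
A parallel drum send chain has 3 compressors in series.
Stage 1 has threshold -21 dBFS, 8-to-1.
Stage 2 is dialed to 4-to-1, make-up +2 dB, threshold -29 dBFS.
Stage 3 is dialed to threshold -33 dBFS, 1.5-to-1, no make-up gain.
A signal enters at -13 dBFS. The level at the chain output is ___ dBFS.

Stage 1: overshoot 8 dB → 8/8 = 1 dB → -20 dBFS.
Stage 2: 9 dB above -29 dBFS, reduced 4:1 to 2.25 dB above → -26.75 dBFS; +2 dB make-up → -24.75 dBFS.
Stage 3: -24.75 dBFS is 8.25 dB over -33 dBFS; at 1.5:1 that becomes 5.5 dB over, giving -27.5 dBFS.

-27.5 dBFS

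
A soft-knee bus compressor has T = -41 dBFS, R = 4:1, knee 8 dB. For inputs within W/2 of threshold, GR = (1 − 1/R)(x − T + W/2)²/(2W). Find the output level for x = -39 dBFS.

-40.6875 dBFS

x − T + W/2 = -39 − (-41) + 4 = 6.
GR = (1 − 1/4) × 6² / 16 = 0.75 × 36 / 16 = 1.6875 dB.
Output = -39 − 1.6875 = -40.6875 dBFS.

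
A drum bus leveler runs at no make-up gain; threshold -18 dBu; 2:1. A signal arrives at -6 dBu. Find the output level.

The input is 12 dB above the -18 dBu threshold.
The 12 dB excess becomes 6 dB after 2:1 reduction.
So the level is -18 + 6 = -12 dBu.

-12 dBu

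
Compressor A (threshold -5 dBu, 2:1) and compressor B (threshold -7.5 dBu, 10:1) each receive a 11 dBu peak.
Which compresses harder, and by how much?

A: overshoot 16 dB → output overshoot 8 dB → GR 8 dB.
B: overshoot 18.5 dB → output overshoot 1.85 dB → GR 16.65 dB.
B reduces 8.65 dB more.

B, by 8.65 dB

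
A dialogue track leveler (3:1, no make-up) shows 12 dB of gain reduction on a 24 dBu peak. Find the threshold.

6 dBu

Gain reduction = 24 − 12 = 12 dB; output overshoot = GR / (R − 1) = 12 / 2 = 6 dB.
Threshold = output − output overshoot = 12 − 6 = 6 dBu.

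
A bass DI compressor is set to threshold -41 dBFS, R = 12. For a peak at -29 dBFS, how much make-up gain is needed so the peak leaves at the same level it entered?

11 dB

The peak compresses to -41 + 12/12 = -40 dBFS.
To reach -29 dBFS requires -29 − (-40) = 11 dB of make-up.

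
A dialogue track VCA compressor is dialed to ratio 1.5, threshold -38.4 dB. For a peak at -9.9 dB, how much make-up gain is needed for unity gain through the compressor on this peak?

9.5 dB

Overshoot 28.5 dB → 28.5/1.5 = 19 dB after compression, so the compressed level is -38.4 + 19 = -19.4 dB.
Make-up = target − compressed = -9.9 − (-19.4) = 9.5 dB.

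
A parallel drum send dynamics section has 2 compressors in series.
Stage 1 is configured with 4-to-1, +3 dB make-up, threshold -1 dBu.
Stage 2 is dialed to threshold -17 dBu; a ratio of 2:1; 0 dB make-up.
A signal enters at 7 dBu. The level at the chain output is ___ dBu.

-6.5 dBu

Stage 1: 8 dB above -1 dBu, reduced 4:1 to 2 dB above → 1 dBu; +3 dB make-up → 4 dBu.
Stage 2: overshoot 21 dB → 21/2 = 10.5 dB → -6.5 dBu.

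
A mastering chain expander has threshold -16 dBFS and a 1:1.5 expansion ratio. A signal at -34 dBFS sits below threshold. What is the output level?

Below threshold, a 1:1.5 expander applies gain = (1.5−1)×(T − x) of attenuation.
(1.5−1) × 18 = 9 dB, so output = -34 − 9 = -43 dBFS.

-43 dBFS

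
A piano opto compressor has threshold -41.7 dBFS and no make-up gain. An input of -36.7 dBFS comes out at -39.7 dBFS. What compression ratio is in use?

2.5:1

Input overshoot = -36.7 − (-41.7) = 5 dB; output overshoot = -39.7 − (-41.7) = 2 dB.
Ratio = 5 / 2 = 2.5.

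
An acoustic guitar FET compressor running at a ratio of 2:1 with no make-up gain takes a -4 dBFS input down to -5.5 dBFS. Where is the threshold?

-7 dBFS

Input is 3 dB above T (since output overshoot × R = input overshoot: (-5.5 − T)·2 = -4 − T gives T = -7 dBFS).
Check: -7 + (-4 − (-7))/2 = -7 + 1.5 = -5.5 dBFS. ✓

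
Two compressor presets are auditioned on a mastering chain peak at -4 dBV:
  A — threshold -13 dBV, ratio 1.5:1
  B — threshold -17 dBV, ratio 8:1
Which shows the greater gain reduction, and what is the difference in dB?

A: 9 dB over, compressed to 6 dB over, so 3 dB of GR.
B: 13 dB over, compressed to 1.625 dB over, so 11.375 dB of GR.
Difference: 8.375 dB in favour of B.

B, by 8.375 dB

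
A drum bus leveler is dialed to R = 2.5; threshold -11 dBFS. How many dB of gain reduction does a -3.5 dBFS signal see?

4.5 dB

Overshoot = -3.5 − (-11) = 7.5 dB.
After 2.5:1 compression the overshoot becomes 7.5/2.5 = 3 dB.
GR = overshoot in − overshoot out = 7.5 − 3 = 4.5 dB.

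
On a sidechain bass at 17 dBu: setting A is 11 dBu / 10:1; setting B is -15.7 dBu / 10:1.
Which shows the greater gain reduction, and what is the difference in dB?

B, by 24.03 dB

A: overshoot 6 dB → output overshoot 0.6 dB → GR 5.4 dB.
B: overshoot 32.7 dB → output overshoot 3.27 dB → GR 29.43 dB.
B reduces 24.03 dB more.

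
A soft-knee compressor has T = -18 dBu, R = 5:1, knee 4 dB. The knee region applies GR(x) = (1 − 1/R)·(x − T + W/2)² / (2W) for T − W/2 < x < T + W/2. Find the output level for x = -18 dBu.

x − T + W/2 = -18 − (-18) + 2 = 2.
GR = (1 − 1/5) × 2² / 8 = 0.8 × 4 / 8 = 0.4 dB.
Output = -18 − 0.4 = -18.4 dBu.

-18.4 dBu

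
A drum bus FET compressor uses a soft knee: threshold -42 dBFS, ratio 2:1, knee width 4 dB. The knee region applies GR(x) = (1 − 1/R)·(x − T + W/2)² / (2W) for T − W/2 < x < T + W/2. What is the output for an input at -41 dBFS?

x − T + W/2 = -41 − (-42) + 2 = 3.
GR = (1 − 1/2) × 3² / 8 = 0.5 × 9 / 8 = 0.5625 dB.
Output = -41 − 0.5625 = -41.5625 dBFS.

-41.5625 dBFS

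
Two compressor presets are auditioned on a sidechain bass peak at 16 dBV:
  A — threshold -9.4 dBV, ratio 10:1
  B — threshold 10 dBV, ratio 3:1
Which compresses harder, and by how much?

A: 25.4 dB over, compressed to 2.54 dB over, so 22.86 dB of GR.
B: 6 dB over, compressed to 2 dB over, so 4 dB of GR.
Difference: 18.86 dB in favour of A.

A, by 18.86 dB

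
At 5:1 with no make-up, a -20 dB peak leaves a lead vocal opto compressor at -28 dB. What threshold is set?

Gain reduction = -20 − (-28) = 8 dB; output overshoot = GR / (R − 1) = 8 / 4 = 2 dB.
Threshold = output − output overshoot = -28 − 2 = -30 dB.

-30 dB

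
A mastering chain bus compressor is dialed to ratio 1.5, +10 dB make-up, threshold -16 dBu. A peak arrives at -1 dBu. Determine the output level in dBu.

4 dBu

-1 dBu sits 15 dB over threshold.
The 15 dB excess becomes 10 dB after 1.5:1 reduction.
That puts the output at -6 dBu; make-up adds 10 dB, giving 4 dBu.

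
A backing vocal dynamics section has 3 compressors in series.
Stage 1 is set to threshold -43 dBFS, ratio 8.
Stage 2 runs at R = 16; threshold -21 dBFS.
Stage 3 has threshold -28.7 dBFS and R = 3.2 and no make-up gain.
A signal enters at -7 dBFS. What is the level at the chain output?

Stage 1: 36 dB above -43 dBFS, reduced 8:1 to 4.5 dB above → -38.5 dBFS.
Stage 2: below threshold (-38.5 ≤ -21); passes unchanged; output -38.5 dBFS.
Stage 3: below threshold (-38.5 ≤ -28.7); passes unchanged; output -38.5 dBFS.

-38.5 dBFS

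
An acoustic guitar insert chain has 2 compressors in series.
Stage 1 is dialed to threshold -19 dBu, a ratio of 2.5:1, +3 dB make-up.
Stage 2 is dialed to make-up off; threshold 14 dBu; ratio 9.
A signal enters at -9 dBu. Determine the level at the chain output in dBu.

Stage 1: -9 dBu is 10 dB over -19 dBu; at 2.5:1 that becomes 4 dB over, giving -15 dBu; +3 dB make-up → -12 dBu.
Stage 2: -12 dBu ≤ 14 dBu, so stage 2 doesn't engage; output -12 dBu.

-12 dBu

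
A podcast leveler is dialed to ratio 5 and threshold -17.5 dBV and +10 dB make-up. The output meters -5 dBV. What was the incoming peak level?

Stripping the +10 dB make-up gives -15 dBV at the gain stage.
The compressed level sits -15 − (-17.5) = 2.5 dB over threshold.
Input overshoot = R × output overshoot = 12.5 dB → input = -17.5 + 12.5 = -5 dBV.

-5 dBV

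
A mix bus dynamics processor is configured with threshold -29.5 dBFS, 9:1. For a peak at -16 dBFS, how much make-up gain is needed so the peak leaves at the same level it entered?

The peak compresses to -29.5 + 13.5/9 = -28 dBFS.
To reach -16 dBFS requires -16 − (-28) = 12 dB of make-up.

12 dB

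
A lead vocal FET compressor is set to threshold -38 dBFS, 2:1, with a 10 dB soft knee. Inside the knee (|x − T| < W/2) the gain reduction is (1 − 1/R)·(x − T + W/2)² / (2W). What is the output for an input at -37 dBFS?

-37.9 dBFS

x − T + W/2 = -37 − (-38) + 5 = 6.
GR = (1 − 1/2) × 6² / 20 = 0.5 × 36 / 20 = 0.9 dB.
Output = -37 − 0.9 = -37.9 dBFS.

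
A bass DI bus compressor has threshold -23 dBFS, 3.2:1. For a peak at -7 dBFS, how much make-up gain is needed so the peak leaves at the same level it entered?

Without make-up, output = threshold + overshoot/3.2 = -23 + 5 = -18 dBFS.
Gap to target: 11 dB.

11 dB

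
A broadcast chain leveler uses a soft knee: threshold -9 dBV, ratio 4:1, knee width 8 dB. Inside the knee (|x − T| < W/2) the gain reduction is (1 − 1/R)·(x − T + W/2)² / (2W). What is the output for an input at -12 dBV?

x − T + W/2 = -12 − (-9) + 4 = 1.
GR = (1 − 1/4) × 1² / 16 = 0.75 × 1 / 16 = 0.046875 dB.
Output = -12 − 0.046875 = -12.046875 dBV.

-12.046875 dBV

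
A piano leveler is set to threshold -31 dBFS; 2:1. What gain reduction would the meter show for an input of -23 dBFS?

Overshoot = -23 − (-31) = 8 dB.
After 2:1 compression the overshoot becomes 8/2 = 4 dB.
GR = overshoot in − overshoot out = 8 − 4 = 4 dB.

4 dB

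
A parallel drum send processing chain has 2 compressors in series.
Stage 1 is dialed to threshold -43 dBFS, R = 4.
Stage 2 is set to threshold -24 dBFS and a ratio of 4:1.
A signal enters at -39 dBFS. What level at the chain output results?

Stage 1: -39 dBFS is 4 dB over -43 dBFS; at 4:1 that becomes 1 dB over, giving -42 dBFS.
Stage 2: -42 dBFS is at or below the -24 dBFS threshold — no compression; output -42 dBFS.

-42 dBFS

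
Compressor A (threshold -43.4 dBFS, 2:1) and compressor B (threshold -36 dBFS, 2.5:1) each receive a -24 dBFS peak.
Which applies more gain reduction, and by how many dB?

A: GR = 19.4 − 19.4/2 = 9.7 dB.
B: GR = 12 − 12/2.5 = 7.2 dB.
Difference: 2.5 dB in favour of A.

A, by 2.5 dB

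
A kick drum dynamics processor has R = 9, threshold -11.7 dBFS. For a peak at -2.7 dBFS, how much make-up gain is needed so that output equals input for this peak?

8 dB

Overshoot 9 dB → 9/9 = 1 dB after compression, so the compressed level is -11.7 + 1 = -10.7 dBFS.
Make-up = target − compressed = -2.7 − (-10.7) = 8 dB.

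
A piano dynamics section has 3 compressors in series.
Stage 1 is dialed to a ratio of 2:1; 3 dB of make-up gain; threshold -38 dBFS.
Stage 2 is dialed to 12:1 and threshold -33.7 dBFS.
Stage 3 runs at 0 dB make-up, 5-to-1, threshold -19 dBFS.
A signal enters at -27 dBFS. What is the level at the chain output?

-33.35 dBFS

Stage 1: -27 dBFS is 11 dB over -38 dBFS; at 2:1 that becomes 5.5 dB over, giving -32.5 dBFS; +3 dB make-up → -29.5 dBFS.
Stage 2: overshoot 4.2 dB → 4.2/12 = 0.35 dB → -33.35 dBFS.
Stage 3: -33.35 dBFS ≤ -19 dBFS, so stage 3 doesn't engage; output -33.35 dBFS.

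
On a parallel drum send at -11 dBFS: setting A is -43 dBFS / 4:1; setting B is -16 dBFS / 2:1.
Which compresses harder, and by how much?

A, by 21.5 dB

A: 32 dB over, compressed to 8 dB over, so 24 dB of GR.
B: 5 dB over, compressed to 2.5 dB over, so 2.5 dB of GR.
A applies 21.5 dB more gain reduction.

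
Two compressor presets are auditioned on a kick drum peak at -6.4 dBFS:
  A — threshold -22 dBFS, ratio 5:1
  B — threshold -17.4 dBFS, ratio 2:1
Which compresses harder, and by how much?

A, by 6.98 dB

A: GR = 15.6 − 15.6/5 = 12.48 dB.
B: GR = 11 − 11/2 = 5.5 dB.
A applies 6.98 dB more gain reduction.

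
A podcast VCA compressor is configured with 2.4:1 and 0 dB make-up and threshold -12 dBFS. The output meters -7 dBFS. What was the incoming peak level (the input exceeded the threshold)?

0 dBFS

The compressed level sits -7 − (-12) = 5 dB over threshold.
Input overshoot = R × output overshoot = 12 dB → input = -12 + 12 = 0 dBFS.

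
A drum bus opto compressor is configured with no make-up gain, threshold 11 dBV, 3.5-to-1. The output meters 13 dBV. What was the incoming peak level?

Post-compression overshoot = 13 − 11 = 2 dB.
Before 3.5:1 compression the overshoot was 2 × 3.5 = 7 dB, so input = 11 + 7 = 18 dBV.

18 dBV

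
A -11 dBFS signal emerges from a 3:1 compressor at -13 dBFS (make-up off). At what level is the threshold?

-14 dBFS

Gain reduction = -11 − (-13) = 2 dB; output overshoot = GR / (R − 1) = 2 / 2 = 1 dB.
Threshold = output − output overshoot = -13 − 1 = -14 dBFS.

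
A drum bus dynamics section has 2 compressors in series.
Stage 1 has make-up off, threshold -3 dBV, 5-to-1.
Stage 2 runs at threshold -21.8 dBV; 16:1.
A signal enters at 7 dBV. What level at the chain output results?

Stage 1: 10 dB above -3 dBV, reduced 5:1 to 2 dB above → -1 dBV.
Stage 2: overshoot 20.8 dB → 20.8/16 = 1.3 dB → -20.5 dBV.

-20.5 dBV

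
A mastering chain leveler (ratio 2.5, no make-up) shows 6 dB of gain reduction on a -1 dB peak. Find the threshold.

-11 dB

Let T be the threshold. Output overshoot = (input overshoot)/R, so -7 − T = (-1 − T)/2.5.
2.5·(-7 − T) = -1 − T → 1.5·T = -17.5 − (-1) = -16.5.
T = -16.5/1.5 = -11 dB.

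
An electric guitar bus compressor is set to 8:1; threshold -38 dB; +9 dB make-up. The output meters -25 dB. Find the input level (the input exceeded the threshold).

Before make-up, the level was -25 − 9 = -34 dB.
The compressed level sits -34 − (-38) = 4 dB over threshold.
Before 8:1 compression the overshoot was 4 × 8 = 32 dB, so input = -38 + 32 = -6 dB.

-6 dB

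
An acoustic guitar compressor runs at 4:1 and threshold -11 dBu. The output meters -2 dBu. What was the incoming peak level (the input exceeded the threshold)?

The compressed level sits -2 − (-11) = 9 dB over threshold.
Input overshoot = R × output overshoot = 36 dB → input = -11 + 36 = 25 dBu.

25 dBu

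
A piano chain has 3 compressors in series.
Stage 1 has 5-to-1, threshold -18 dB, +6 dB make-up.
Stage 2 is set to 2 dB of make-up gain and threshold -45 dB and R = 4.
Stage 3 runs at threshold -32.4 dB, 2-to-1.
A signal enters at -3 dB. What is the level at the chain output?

Stage 1: -3 dB is 15 dB over -18 dB; at 5:1 that becomes 3 dB over, giving -15 dB; +6 dB make-up → -9 dB.
Stage 2: 36 dB above -45 dB, reduced 4:1 to 9 dB above → -36 dB; +2 dB make-up → -34 dB.
Stage 3: -34 dB is at or below the -32.4 dB threshold — no compression; output -34 dB.

-34 dB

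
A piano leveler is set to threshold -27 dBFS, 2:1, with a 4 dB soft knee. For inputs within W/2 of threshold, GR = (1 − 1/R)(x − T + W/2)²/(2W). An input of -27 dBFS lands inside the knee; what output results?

x − T + W/2 = -27 − (-27) + 2 = 2.
GR = (1 − 1/2) × 2² / 8 = 0.5 × 4 / 8 = 0.25 dB.
Output = -27 − 0.25 = -27.25 dBFS.

-27.25 dBFS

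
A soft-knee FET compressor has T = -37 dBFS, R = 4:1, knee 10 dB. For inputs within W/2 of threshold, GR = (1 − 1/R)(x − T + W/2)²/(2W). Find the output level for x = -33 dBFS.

-36.0375 dBFS

x − T + W/2 = -33 − (-37) + 5 = 9.
GR = (1 − 1/4) × 9² / 20 = 0.75 × 81 / 20 = 3.0375 dB.
Output = -33 − 3.0375 = -36.0375 dBFS.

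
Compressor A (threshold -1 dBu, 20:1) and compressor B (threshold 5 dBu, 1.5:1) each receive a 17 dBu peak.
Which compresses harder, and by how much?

A: 18 dB over, compressed to 0.9 dB over, so 17.1 dB of GR.
B: 12 dB over, compressed to 8 dB over, so 4 dB of GR.
A applies 13.1 dB more gain reduction.

A, by 13.1 dB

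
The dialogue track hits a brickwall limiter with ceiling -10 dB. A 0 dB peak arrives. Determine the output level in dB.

At ∞:1, everything above -10 dB is held at the ceiling.

-10 dB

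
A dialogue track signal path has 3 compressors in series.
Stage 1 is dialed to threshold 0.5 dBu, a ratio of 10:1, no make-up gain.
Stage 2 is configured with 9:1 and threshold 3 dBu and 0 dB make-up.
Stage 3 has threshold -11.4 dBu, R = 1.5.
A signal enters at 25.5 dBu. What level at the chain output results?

-1.8 dBu

Stage 1: overshoot 25 dB → 25/10 = 2.5 dB → 3 dBu.
Stage 2: 3 dBu ≤ 3 dBu, so stage 2 doesn't engage; output 3 dBu.
Stage 3: overshoot 14.4 dB → 14.4/1.5 = 9.6 dB → -1.8 dBu.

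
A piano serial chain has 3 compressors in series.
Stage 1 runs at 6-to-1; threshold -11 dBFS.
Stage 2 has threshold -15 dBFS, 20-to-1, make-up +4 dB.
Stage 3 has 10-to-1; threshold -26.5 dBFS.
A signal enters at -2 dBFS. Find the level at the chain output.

-24.9225 dBFS

Stage 1: overshoot 9 dB → 9/6 = 1.5 dB → -9.5 dBFS.
Stage 2: 5.5 dB above -15 dBFS, reduced 20:1 to 0.275 dB above → -14.725 dBFS; +4 dB make-up → -10.725 dBFS.
Stage 3: -10.725 dBFS is 15.775 dB over -26.5 dBFS; at 10:1 that becomes 1.5775 dB over, giving -24.9225 dBFS.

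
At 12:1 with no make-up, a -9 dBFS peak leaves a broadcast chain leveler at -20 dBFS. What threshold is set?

-21 dBFS

Input is 12 dB above T (since output overshoot × R = input overshoot: (-20 − T)·12 = -9 − T gives T = -21 dBFS).
Check: -21 + (-9 − (-21))/12 = -21 + 1 = -20 dBFS. ✓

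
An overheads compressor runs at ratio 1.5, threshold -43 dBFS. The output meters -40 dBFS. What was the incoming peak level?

-38.5 dBFS

Post-compression overshoot = -40 − (-43) = 3 dB.
Before 1.5:1 compression the overshoot was 3 × 1.5 = 4.5 dB, so input = -43 + 4.5 = -38.5 dBFS.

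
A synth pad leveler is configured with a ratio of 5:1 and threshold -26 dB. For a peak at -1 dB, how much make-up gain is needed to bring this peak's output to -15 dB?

Overshoot 25 dB → 25/5 = 5 dB after compression, so the compressed level is -26 + 5 = -21 dB.
Make-up = target − compressed = -15 − (-21) = 6 dB.

6 dB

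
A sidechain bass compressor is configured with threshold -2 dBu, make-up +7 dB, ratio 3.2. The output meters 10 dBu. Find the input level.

14 dBu

Before make-up, the level was 10 − 7 = 3 dBu.
The compressed level sits 3 − (-2) = 5 dB over threshold.
Before 3.2:1 compression the overshoot was 5 × 3.2 = 16 dB, so input = -2 + 16 = 14 dBu.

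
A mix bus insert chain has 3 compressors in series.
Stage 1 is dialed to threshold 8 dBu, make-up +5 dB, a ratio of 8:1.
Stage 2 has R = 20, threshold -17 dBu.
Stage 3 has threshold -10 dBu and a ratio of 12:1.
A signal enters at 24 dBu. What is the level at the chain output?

Stage 1: 24 dBu is 16 dB over 8 dBu; at 8:1 that becomes 2 dB over, giving 10 dBu; +5 dB make-up → 15 dBu.
Stage 2: 32 dB above -17 dBu, reduced 20:1 to 1.6 dB above → -15.4 dBu.
Stage 3: below threshold (-15.4 ≤ -10); passes unchanged; output -15.4 dBu.

-15.4 dBu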